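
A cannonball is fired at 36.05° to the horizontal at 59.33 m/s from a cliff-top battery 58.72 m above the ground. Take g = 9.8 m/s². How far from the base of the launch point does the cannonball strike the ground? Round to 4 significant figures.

Components: v_x = 59.33 cos 36.05° = 47.969 m/s, v_y = 59.33 sin 36.05° = 34.915 m/s.
Vertical: 0 = 58.72 + 34.915 t − ½(9.8) t² ⇒ 4.900 t² − 34.915 t − 58.72 = 0.
t = [34.915 + √(1219.1 + 1150.9)] / 9.800 = 8.5304 s.
Horizontal: R = v_x · t = 47.969 × 8.5304 = 409.2 m.

409.2 m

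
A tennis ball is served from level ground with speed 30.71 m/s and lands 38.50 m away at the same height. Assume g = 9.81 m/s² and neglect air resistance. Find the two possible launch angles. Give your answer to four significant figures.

Level-ground range: R = v₀² sin(2θ)/g ⇒ sin 2θ = R g / v₀² = 38.50×9.81/30.71² = 0.4005.
2θ = arcsin(0.4005) = 23.609° or 180° − 23.609° = 156.391°.
So θ = 11.80° or θ = 78.20°.

11.80° and 78.20°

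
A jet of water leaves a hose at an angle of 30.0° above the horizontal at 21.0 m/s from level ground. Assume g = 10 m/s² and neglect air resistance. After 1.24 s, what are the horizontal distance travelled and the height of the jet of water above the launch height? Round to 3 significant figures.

v_x = 21.0 cos 30.0° = 18.19 m/s; v_y0 = 21.0 sin 30.0° = 10.50 m/s.
x = v_x t = 18.19 × 1.24 = 22.6 m.
y = v_y0 t − ½ g t² = 10.50×1.24 − 5.000×1.24² = 5.33 m.

x = 22.6 m, y = 5.33 m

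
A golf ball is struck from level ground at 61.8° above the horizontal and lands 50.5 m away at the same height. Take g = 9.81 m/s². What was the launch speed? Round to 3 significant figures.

24.4 m/s

On level ground, R = v₀² sin(2θ) / g, so v₀ = √(R g / sin 2θ).
sin(2 × 61.8°) = 0.8329.
v₀ = √(50.5 × 9.81 / 0.8329) = √594.8 = 24.4 m/s.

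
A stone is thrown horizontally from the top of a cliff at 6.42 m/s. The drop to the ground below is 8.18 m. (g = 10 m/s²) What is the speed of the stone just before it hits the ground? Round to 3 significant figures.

Fall time: t = √(2 × 8.18 / 10) = 1.279 s.
At impact: v_x = 6.42 m/s (unchanged), v_y = g t = 10 × 1.279 = 12.79 m/s.
Speed = √(v_x² + v_y²) = √(41.22 + 163.6) = 14.3 m/s.

14.3 m/s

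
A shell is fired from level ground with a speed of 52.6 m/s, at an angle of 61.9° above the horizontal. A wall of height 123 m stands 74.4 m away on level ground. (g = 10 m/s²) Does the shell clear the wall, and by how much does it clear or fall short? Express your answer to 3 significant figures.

v_x = 52.6 cos 61.9° = 24.78 m/s; v_y0 = 52.6 sin 61.9° = 46.40 m/s.
Time to reach the wall: t = 74.4 / 24.78 = 3.002 s.
Height at that point: y = 46.40×3.002 − 5.000×3.002² = 94.23 m.
That is 123 − 94.23 = 28.8 m below the top of the wall, so the shell does not clear it.

No — it falls 28.8 m short of clearing the wall.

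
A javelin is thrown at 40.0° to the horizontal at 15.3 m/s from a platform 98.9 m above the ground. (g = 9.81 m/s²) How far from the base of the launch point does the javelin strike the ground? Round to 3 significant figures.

Components: v_x = 15.3 cos 40.0° = 11.72 m/s, v_y = 15.3 sin 40.0° = 9.835 m/s.
Vertical: 0 = 98.9 + 9.835 t − ½(9.81) t² ⇒ 4.905 t² − 9.835 t − 98.9 = 0.
t = [9.835 + √(96.73 + 1940)] / 9.810 = 5.603 s.
Horizontal: R = v_x · t = 11.72 × 5.603 = 65.7 m.

65.7 m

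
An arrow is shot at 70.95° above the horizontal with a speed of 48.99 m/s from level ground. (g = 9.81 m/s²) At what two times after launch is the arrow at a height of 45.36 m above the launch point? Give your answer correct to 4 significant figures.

1.110 s and 8.331 s

v_y0 = 48.99 sin 70.95° = 46.307 m/s.
Set y = v_y0 t − ½ g t² = 45.36: 4.905 t² − 46.307 t + 45.36 = 0.
t = [46.307 ± √(2144.3 − 889.96)] / 9.81 = (46.307 ± 35.417) / 9.81, giving t = 1.110 s or t = 8.331 s.
So the arrow is at 45.36 m at t = 1.110 s (rising) and t = 8.331 s (falling).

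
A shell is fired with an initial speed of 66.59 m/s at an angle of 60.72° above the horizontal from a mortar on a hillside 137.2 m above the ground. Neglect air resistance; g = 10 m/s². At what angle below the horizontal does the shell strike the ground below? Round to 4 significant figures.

67.39°

v_x = 66.59 cos 60.72° = 32.568 m/s.
At impact |v_y| = √(v_y0² + 2 g h) = √(58.082² + 2×10×137.2) = 78.215 m/s.
Angle below horizontal = arctan(|v_y| / v_x) = arctan(78.215 / 32.568) = 67.39°.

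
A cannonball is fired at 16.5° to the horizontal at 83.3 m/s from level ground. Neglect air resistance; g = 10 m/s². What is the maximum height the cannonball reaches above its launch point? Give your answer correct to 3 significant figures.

Vertical component of launch velocity: v_y = 83.3 sin 16.5° = 23.66 m/s.
At the highest point the vertical velocity is zero, so v_y² = 2 g h_max.
h_max = (23.66)² / (2 × 10) = 559.8 / 20.00 = 28.0 m.

28.0 m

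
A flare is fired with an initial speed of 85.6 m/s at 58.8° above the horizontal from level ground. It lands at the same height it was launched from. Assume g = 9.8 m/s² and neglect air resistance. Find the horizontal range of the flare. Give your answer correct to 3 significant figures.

663 m

For level ground, R = v₀² sin(2θ) / g.
sin(2 × 58.8°) = sin 117.6° = 0.8862.
R = (85.6)² × 0.8862 / 9.8 = 663 m.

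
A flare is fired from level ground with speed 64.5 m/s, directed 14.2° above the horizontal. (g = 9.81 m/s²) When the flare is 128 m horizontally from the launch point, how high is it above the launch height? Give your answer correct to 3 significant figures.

v_x = 64.5 cos 14.2° = 62.53 m/s, v_y0 = 64.5 sin 14.2° = 15.82 m/s.
Time to reach x = 128 m: t = x / v_x = 128 / 62.53 = 2.047 s.
y = v_y0 t − ½ g t² = 15.82×2.047 − 4.905×2.047² = 11.8 m.

11.8 m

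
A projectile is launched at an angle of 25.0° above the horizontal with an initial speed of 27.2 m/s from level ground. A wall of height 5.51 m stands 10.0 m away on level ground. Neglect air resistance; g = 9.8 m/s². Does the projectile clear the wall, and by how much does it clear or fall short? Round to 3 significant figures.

No — it falls 1.65 m short of clearing the wall.

v_x = 27.2 cos 25.0° = 24.65 m/s; v_y0 = 27.2 sin 25.0° = 11.50 m/s.
Time to reach the wall: t = 10.0 / 24.65 = 0.4057 s.
Height at that point: y = 11.50×0.4057 − 4.900×0.4057² = 3.859 m.
That is 5.51 − 3.859 = 1.65 m below the top of the wall, so the projectile does not clear it.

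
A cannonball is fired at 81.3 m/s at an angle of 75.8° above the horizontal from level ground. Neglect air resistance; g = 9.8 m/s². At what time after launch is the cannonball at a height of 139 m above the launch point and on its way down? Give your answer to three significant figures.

v_y0 = 81.3 sin 75.8° = 78.82 m/s.
Set y = v_y0 t − ½ g t² = 139: 4.900 t² − 78.82 t + 139 = 0.
t = [78.82 ± √(6213 − 2724)] / 9.8 = (78.82 ± 59.07) / 9.8, giving t = 2.02 s or t = 14.1 s.
On the way down corresponds to the larger root: t = 14.1 s.

14.1 s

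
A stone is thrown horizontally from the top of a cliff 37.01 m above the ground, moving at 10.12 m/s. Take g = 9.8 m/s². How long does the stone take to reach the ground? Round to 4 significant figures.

The horizontal speed doesn't affect the fall. With v_y0 = 0, h = ½ g t².
t = √(2 × 37.01 / 9.8) = √7.5531 = 2.748 s.

2.748 s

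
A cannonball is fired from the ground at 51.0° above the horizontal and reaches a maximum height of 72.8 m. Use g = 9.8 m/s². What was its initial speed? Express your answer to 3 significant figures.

At maximum height v_y = 0, so (v₀ sin θ)² = 2 g H.
v₀ sin 51.0° = √(2 × 9.8 × 72.8) = 37.77 m/s.
v₀ = 37.77 / sin 51.0° = 37.77 / 0.7771 = 48.6 m/s.

48.6 m/s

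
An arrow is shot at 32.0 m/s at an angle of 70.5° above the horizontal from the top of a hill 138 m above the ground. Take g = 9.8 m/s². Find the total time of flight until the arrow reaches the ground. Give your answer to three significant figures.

Vertical component: v_y = 32.0 sin 70.5° = 30.16 m/s.
Taking up as positive with launch at y = 138 m, landing at y = 0: 0 = 138 + 30.16 t − ½(9.8) t².
Solving 4.900 t² − 30.16 t − 138 = 0 gives t = [30.16 + √(30.16² + 4·4.900·138)] / 9.800 = 9.21 s.

9.21 s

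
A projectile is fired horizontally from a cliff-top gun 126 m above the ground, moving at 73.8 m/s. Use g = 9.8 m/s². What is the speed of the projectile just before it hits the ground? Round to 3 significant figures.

89.0 m/s

Fall time: t = √(2 × 126 / 9.8) = 5.071 s.
At impact: v_x = 73.8 m/s (unchanged), v_y = g t = 9.8 × 5.071 = 49.70 m/s.
Speed = √(v_x² + v_y²) = √(5446 + 2470) = 89.0 m/s.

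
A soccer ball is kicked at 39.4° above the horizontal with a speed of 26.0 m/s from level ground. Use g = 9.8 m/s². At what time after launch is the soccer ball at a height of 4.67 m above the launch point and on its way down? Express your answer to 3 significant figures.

3.06 s

v_y0 = 26.0 sin 39.4° = 16.50 m/s.
Set y = v_y0 t − ½ g t² = 4.67: 4.900 t² − 16.50 t + 4.67 = 0.
t = [16.50 ± √(272.2 − 91.53)] / 9.8 = (16.50 ± 13.44) / 9.8, giving t = 0.312 s or t = 3.06 s.
On the way down corresponds to the larger root: t = 3.06 s.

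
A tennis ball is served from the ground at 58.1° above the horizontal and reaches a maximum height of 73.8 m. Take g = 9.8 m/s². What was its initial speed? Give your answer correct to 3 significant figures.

At maximum height v_y = 0, so (v₀ sin θ)² = 2 g H.
v₀ sin 58.1° = √(2 × 9.8 × 73.8) = 38.03 m/s.
v₀ = 38.03 / sin 58.1° = 38.03 / 0.8490 = 44.8 m/s.

44.8 m/s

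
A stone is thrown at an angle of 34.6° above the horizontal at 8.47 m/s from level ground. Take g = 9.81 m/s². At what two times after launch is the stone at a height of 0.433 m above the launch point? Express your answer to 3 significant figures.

v_y0 = 8.47 sin 34.6° = 4.810 m/s.
Set y = v_y0 t − ½ g t² = 0.433: 4.905 t² − 4.810 t + 0.433 = 0.
t = [4.810 ± √(23.14 − 8.495)] / 9.81 = (4.810 ± 3.827) / 9.81, giving t = 0.100 s or t = 0.880 s.
So the stone is at 0.433 m at t = 0.100 s (rising) and t = 0.880 s (falling).

0.100 s and 0.880 s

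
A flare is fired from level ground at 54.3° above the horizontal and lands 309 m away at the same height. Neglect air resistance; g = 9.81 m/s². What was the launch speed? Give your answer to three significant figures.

On level ground, R = v₀² sin(2θ) / g, so v₀ = √(R g / sin 2θ).
sin(2 × 54.3°) = 0.9478.
v₀ = √(309 × 9.81 / 0.9478) = √3198 = 56.6 m/s.

56.6 m/s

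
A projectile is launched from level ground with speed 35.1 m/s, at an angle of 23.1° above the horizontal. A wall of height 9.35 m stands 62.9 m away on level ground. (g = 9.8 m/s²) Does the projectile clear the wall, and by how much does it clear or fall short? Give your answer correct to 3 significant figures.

No — it falls 1.12 m short of clearing the wall.

v_x = 35.1 cos 23.1° = 32.29 m/s; v_y0 = 35.1 sin 23.1° = 13.77 m/s.
Time to reach the wall: t = 62.9 / 32.29 = 1.948 s.
Height at that point: y = 13.77×1.948 − 4.900×1.948² = 8.230 m.
That is 9.35 − 8.230 = 1.12 m below the top of the wall, so the projectile does not clear it.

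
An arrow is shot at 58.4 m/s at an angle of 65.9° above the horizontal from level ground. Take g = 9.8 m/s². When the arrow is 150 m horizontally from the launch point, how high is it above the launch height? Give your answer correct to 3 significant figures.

v_x = 58.4 cos 65.9° = 23.85 m/s, v_y0 = 58.4 sin 65.9° = 53.31 m/s.
Time to reach x = 150 m: t = x / v_x = 150 / 23.85 = 6.289 s.
y = v_y0 t − ½ g t² = 53.31×6.289 − 4.900×6.289² = 141 m.

141 m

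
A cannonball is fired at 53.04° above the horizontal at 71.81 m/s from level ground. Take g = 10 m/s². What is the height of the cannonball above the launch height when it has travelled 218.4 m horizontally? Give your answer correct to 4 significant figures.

v_x = 71.81 cos 53.04° = 43.176 m/s, v_y0 = 71.81 sin 53.04° = 57.380 m/s.
Time to reach x = 218.4 m: t = x / v_x = 218.4 / 43.176 = 5.0584 s.
y = v_y0 t − ½ g t² = 57.380×5.0584 − 5.000×5.0584² = 162.3 m.

162.3 m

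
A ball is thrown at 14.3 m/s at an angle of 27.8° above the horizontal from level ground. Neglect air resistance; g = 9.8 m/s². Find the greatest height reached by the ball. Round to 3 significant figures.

2.27 m

Vertical component of launch velocity: v_y = 14.3 sin 27.8° = 6.669 m/s.
At the highest point the vertical velocity is zero, so v_y² = 2 g h_max.
h_max = (6.669)² / (2 × 9.8) = 44.48 / 19.60 = 2.27 m.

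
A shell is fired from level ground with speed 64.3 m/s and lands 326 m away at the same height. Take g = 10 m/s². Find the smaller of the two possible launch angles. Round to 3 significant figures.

26.0°

Level-ground range: R = v₀² sin(2θ)/g ⇒ sin 2θ = R g / v₀² = 326×10/64.3² = 0.7885.
2θ = arcsin(0.7885) = 52.05° or 180° − 52.05° = 127.95°.
So θ = 26.0° or θ = 64.0°.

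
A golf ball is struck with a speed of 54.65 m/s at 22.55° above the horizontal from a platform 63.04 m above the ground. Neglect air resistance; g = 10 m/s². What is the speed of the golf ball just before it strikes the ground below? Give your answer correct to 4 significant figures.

v_x = 54.65 cos 22.55° = 50.472 m/s is unchanged throughout.
For the vertical component, v_y² = v_y0² + 2 g h = (20.958)² + 2×10×63.04 = 1700.0, so |v_y| = 41.231 m/s.
Impact speed = √(v_x² + v_y²) = √(2547.4 + 1700.0) = 65.17 m/s.

65.17 m/s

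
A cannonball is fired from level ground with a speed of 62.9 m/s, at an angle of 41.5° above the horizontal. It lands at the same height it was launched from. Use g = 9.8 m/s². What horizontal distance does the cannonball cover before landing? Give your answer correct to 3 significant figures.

For level ground, R = v₀² sin(2θ) / g.
sin(2 × 41.5°) = sin 83.00° = 0.9925.
R = (62.9)² × 0.9925 / 9.8 = 401 m.

401 m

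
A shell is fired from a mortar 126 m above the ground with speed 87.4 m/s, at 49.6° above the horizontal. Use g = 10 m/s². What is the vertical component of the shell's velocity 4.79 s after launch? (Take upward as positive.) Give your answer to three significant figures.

Initial vertical component: v_y0 = 87.4 sin 49.6° = 66.56 m/s.
v_y(t) = v_y0 − g t = 66.56 − 10 × 4.79 = 18.7 m/s.

18.7 m/s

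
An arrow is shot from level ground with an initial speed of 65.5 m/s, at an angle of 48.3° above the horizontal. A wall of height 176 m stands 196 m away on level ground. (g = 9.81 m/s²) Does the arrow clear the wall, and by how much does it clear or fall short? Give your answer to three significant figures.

v_x = 65.5 cos 48.3° = 43.57 m/s; v_y0 = 65.5 sin 48.3° = 48.90 m/s.
Time to reach the wall: t = 196 / 43.57 = 4.499 s.
Height at that point: y = 48.90×4.499 − 4.905×4.499² = 120.7 m.
That is 176 − 120.7 = 55.3 m below the top of the wall, so the arrow does not clear it.

No — it falls 55.3 m short of clearing the wall.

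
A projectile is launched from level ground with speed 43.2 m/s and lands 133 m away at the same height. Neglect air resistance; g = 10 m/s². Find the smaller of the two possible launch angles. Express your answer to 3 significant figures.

22.7°

Level-ground range: R = v₀² sin(2θ)/g ⇒ sin 2θ = R g / v₀² = 133×10/43.2² = 0.7127.
2θ = arcsin(0.7127) = 45.46° or 180° − 45.46° = 134.54°.
So θ = 22.7° or θ = 67.3°.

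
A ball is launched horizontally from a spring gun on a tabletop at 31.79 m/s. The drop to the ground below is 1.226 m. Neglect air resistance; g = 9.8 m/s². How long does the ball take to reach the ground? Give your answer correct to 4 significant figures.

The horizontal speed doesn't affect the fall. With v_y0 = 0, h = ½ g t².
t = √(2 × 1.226 / 9.8) = √0.25020 = 0.5002 s.

0.5002 s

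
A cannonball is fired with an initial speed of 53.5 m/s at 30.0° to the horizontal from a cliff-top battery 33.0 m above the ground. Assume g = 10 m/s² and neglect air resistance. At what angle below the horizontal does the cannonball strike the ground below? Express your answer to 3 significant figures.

38.7°

v_x = 53.5 cos 30.0° = 46.33 m/s.
At impact |v_y| = √(v_y0² + 2 g h) = √(26.75² + 2×10×33.0) = 37.09 m/s.
Angle below horizontal = arctan(|v_y| / v_x) = arctan(37.09 / 46.33) = 38.7°.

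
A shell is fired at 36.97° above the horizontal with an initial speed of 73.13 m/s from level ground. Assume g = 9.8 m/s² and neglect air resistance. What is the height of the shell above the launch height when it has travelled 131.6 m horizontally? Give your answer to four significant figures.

74.20 m

v_x = 73.13 cos 36.97° = 58.427 m/s, v_y0 = 73.13 sin 36.97° = 43.980 m/s.
Time to reach x = 131.6 m: t = x / v_x = 131.6 / 58.427 = 2.2524 s.
y = v_y0 t − ½ g t² = 43.980×2.2524 − 4.900×2.2524² = 74.20 m.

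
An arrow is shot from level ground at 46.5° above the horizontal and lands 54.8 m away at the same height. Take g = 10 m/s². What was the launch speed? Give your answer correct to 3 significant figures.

23.4 m/s

On level ground, R = v₀² sin(2θ) / g, so v₀ = √(R g / sin 2θ).
sin(2 × 46.5°) = 0.9986.
v₀ = √(54.8 × 10 / 0.9986) = √548.8 = 23.4 m/s.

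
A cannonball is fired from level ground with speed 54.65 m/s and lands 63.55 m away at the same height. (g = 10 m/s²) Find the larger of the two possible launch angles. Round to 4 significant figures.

Level-ground range: R = v₀² sin(2θ)/g ⇒ sin 2θ = R g / v₀² = 63.55×10/54.65² = 0.2128.
2θ = arcsin(0.2128) = 12.286° or 180° − 12.286° = 167.714°.
So θ = 6.143° or θ = 83.86°.

83.86°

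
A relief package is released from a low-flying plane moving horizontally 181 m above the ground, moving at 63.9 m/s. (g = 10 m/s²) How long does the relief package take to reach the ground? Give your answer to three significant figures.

The horizontal speed doesn't affect the fall. With v_y0 = 0, h = ½ g t².
t = √(2 × 181 / 10) = √36.20 = 6.02 s.

6.02 s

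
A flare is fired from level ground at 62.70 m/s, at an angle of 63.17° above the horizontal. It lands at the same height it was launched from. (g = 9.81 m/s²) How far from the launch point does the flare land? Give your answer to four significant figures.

Components: v_x = 62.70 cos 63.17° = 28.299 m/s, v_y = 62.70 sin 63.17° = 55.950 m/s.
Time of flight (same landing height): t = 2 v_y / g = 2 × 55.950 / 9.81 = 11.407 s.
Range: R = v_x · t = 28.299 × 11.407 = 322.8 m.

322.8 m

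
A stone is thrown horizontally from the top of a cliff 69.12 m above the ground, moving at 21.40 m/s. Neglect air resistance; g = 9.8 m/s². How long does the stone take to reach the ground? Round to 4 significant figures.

The horizontal speed doesn't affect the fall. With v_y0 = 0, h = ½ g t².
t = √(2 × 69.12 / 9.8) = √14.106 = 3.756 s.

3.756 s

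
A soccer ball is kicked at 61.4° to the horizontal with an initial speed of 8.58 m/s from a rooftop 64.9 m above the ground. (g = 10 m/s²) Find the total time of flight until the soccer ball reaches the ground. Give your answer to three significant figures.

Vertical component: v_y = 8.58 sin 61.4° = 7.533 m/s.
Taking up as positive with launch at y = 64.9 m, landing at y = 0: 0 = 64.9 + 7.533 t − ½(10) t².
Solving 5.000 t² − 7.533 t − 64.9 = 0 gives t = [7.533 + √(7.533² + 4·5.000·64.9)] / 10.00 = 4.43 s.

4.43 s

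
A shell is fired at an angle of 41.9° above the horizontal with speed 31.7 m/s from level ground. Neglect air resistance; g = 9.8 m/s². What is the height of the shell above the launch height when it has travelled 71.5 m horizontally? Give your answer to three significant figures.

19.2 m

v_x = 31.7 cos 41.9° = 23.59 m/s, v_y0 = 31.7 sin 41.9° = 21.17 m/s.
Time to reach x = 71.5 m: t = x / v_x = 71.5 / 23.59 = 3.031 s.
y = v_y0 t − ½ g t² = 21.17×3.031 − 4.900×3.031² = 19.2 m.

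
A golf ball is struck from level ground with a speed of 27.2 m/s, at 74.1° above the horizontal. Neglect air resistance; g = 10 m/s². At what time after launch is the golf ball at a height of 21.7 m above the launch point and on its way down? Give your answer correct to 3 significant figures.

v_y0 = 27.2 sin 74.1° = 26.16 m/s.
Set y = v_y0 t − ½ g t² = 21.7: 5.000 t² − 26.16 t + 21.7 = 0.
t = [26.16 ± √(684.3 − 434.0)] / 10 = (26.16 ± 15.82) / 10, giving t = 1.03 s or t = 4.20 s.
On the way down corresponds to the larger root: t = 4.20 s.

4.20 s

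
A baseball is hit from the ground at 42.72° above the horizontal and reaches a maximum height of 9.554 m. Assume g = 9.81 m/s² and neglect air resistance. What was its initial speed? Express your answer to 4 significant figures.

At maximum height v_y = 0, so (v₀ sin θ)² = 2 g H.
v₀ sin 42.72° = √(2 × 9.81 × 9.554) = 13.691 m/s.
v₀ = 13.691 / sin 42.72° = 13.691 / 0.6784 = 20.18 m/s.

20.18 m/s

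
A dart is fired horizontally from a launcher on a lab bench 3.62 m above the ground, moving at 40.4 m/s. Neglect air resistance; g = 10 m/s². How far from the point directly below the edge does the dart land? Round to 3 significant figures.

Initial vertical velocity is zero, so the fall time comes from h = ½ g t²: t = √(2 × 3.62 / 10) = 0.8509 s.
Horizontal motion is uniform at 40.4 m/s, so x = 40.4 × 0.8509 = 34.4 m.

34.4 m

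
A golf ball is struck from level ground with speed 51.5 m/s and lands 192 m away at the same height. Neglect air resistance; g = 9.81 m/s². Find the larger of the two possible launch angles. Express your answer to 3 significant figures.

Level-ground range: R = v₀² sin(2θ)/g ⇒ sin 2θ = R g / v₀² = 192×9.81/51.5² = 0.7102.
2θ = arcsin(0.7102) = 45.25° or 180° − 45.25° = 134.75°.
So θ = 22.6° or θ = 67.4°.

67.4°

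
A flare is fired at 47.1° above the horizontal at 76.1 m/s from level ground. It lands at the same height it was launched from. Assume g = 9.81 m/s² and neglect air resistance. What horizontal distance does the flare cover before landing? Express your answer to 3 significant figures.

Components: v_x = 76.1 cos 47.1° = 51.80 m/s, v_y = 76.1 sin 47.1° = 55.75 m/s.
Time of flight (same landing height): t = 2 v_y / g = 2 × 55.75 / 9.81 = 11.37 s.
Range: R = v_x · t = 51.80 × 11.37 = 589 m.

589 m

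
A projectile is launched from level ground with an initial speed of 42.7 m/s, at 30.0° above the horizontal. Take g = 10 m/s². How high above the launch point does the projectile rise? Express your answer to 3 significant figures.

Vertical component of launch velocity: v_y = 42.7 sin 30.0° = 21.35 m/s.
At the highest point the vertical velocity is zero, so v_y² = 2 g h_max.
h_max = (21.35)² / (2 × 10) = 455.8 / 20.00 = 22.8 m.

22.8 m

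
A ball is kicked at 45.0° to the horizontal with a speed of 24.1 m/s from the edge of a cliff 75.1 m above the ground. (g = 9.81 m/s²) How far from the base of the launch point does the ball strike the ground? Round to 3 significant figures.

103 m

Components: v_x = 24.1 cos 45.0° = 17.04 m/s, v_y = 24.1 sin 45.0° = 17.04 m/s.
Vertical: 0 = 75.1 + 17.04 t − ½(9.81) t² ⇒ 4.905 t² − 17.04 t − 75.1 = 0.
t = [17.04 + √(290.4 + 1473)] / 9.810 = 6.018 s.
Horizontal: R = v_x · t = 17.04 × 6.018 = 103 m.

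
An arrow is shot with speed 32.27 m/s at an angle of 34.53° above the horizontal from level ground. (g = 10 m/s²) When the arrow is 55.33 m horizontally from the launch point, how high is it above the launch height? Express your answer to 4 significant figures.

16.41 m

v_x = 32.27 cos 34.53° = 26.585 m/s, v_y0 = 32.27 sin 34.53° = 18.292 m/s.
Time to reach x = 55.33 m: t = x / v_x = 55.33 / 26.585 = 2.0812 s.
y = v_y0 t − ½ g t² = 18.292×2.0812 − 5.000×2.0812² = 16.41 m.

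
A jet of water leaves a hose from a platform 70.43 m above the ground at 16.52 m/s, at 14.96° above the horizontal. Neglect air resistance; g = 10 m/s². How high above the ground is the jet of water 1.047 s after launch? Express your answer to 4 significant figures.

v_y0 = 16.52 sin 14.96° = 4.2645 m/s.
y(t) = 70.43 + v_y0 t − ½ g t² = 70.43 + 4.2645×1.047 − ½×10×1.047² = 69.41 m.

69.41 m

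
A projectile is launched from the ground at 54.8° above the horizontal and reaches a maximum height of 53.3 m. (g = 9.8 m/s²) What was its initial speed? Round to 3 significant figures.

39.6 m/s

At maximum height v_y = 0, so (v₀ sin θ)² = 2 g H.
v₀ sin 54.8° = √(2 × 9.8 × 53.3) = 32.32 m/s.
v₀ = 32.32 / sin 54.8° = 32.32 / 0.8171 = 39.6 m/s.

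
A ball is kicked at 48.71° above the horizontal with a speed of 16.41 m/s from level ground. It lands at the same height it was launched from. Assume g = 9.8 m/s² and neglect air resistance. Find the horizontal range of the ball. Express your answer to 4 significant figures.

Components: v_x = 16.41 cos 48.71° = 10.828 m/s, v_y = 16.41 sin 48.71° = 12.330 m/s.
Time of flight (same landing height): t = 2 v_y / g = 2 × 12.330 / 9.8 = 2.5163 s.
Range: R = v_x · t = 10.828 × 2.5163 = 27.25 m.

27.25 m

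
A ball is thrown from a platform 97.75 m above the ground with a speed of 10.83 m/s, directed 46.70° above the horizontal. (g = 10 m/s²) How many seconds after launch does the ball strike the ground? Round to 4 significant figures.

Vertical component: v_y = 10.83 sin 46.70° = 7.8818 m/s.
Taking up as positive with launch at y = 97.75 m, landing at y = 0: 0 = 97.75 + 7.8818 t − ½(10) t².
Solving 5.000 t² − 7.8818 t − 97.75 = 0 gives t = [7.8818 + √(7.8818² + 4·5.000·97.75)] / 10.00 = 5.279 s.

5.279 s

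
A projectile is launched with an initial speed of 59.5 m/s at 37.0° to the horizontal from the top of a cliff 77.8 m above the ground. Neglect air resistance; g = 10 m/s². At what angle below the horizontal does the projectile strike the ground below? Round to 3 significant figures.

v_x = 59.5 cos 37.0° = 47.52 m/s.
At impact |v_y| = √(v_y0² + 2 g h) = √(35.81² + 2×10×77.8) = 53.28 m/s.
Angle below horizontal = arctan(|v_y| / v_x) = arctan(53.28 / 47.52) = 48.3°.

48.3°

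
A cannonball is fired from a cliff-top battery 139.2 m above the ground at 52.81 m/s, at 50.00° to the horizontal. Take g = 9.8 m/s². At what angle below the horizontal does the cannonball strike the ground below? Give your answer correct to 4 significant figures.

62.81°

v_x = 52.81 cos 50.00° = 33.946 m/s.
At impact |v_y| = √(v_y0² + 2 g h) = √(40.455² + 2×9.8×139.2) = 66.068 m/s.
Angle below horizontal = arctan(|v_y| / v_x) = arctan(66.068 / 33.946) = 62.81°.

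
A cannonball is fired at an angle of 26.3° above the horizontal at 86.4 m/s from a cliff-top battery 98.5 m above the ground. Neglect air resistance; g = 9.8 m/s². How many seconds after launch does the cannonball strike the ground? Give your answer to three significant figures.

9.85 s

Vertical component: v_y = 86.4 sin 26.3° = 38.28 m/s.
Taking up as positive with launch at y = 98.5 m, landing at y = 0: 0 = 98.5 + 38.28 t − ½(9.8) t².
Solving 4.900 t² − 38.28 t − 98.5 = 0 gives t = [38.28 + √(38.28² + 4·4.900·98.5)] / 9.800 = 9.85 s.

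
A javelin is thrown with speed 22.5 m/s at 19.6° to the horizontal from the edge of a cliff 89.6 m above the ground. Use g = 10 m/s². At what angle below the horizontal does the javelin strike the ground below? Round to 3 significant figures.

63.8°

v_x = 22.5 cos 19.6° = 21.20 m/s.
At impact |v_y| = √(v_y0² + 2 g h) = √(7.548² + 2×10×89.6) = 43.00 m/s.
Angle below horizontal = arctan(|v_y| / v_x) = arctan(43.00 / 21.20) = 63.8°.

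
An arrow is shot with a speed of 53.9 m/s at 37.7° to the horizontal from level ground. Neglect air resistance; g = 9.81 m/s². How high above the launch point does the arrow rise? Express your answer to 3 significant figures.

55.4 m

Vertical component of launch velocity: v_y = 53.9 sin 37.7° = 32.96 m/s.
At the highest point the vertical velocity is zero, so v_y² = 2 g h_max.
h_max = (32.96)² / (2 × 9.81) = 1086 / 19.62 = 55.4 m.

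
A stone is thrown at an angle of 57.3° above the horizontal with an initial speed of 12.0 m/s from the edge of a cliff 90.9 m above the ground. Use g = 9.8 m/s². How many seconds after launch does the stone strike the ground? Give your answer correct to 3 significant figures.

5.46 s

Vertical component: v_y = 12.0 sin 57.3° = 10.10 m/s.
Taking up as positive with launch at y = 90.9 m, landing at y = 0: 0 = 90.9 + 10.10 t − ½(9.8) t².
Solving 4.900 t² − 10.10 t − 90.9 = 0 gives t = [10.10 + √(10.10² + 4·4.900·90.9)] / 9.800 = 5.46 s.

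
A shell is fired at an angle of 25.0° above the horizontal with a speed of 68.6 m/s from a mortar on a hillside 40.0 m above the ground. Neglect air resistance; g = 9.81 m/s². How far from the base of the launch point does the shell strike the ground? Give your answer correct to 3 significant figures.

Components: v_x = 68.6 cos 25.0° = 62.17 m/s, v_y = 68.6 sin 25.0° = 28.99 m/s.
Vertical: 0 = 40.0 + 28.99 t − ½(9.81) t² ⇒ 4.905 t² − 28.99 t − 40.0 = 0.
t = [28.99 + √(840.4 + 784.8)] / 9.810 = 7.065 s.
Horizontal: R = v_x · t = 62.17 × 7.065 = 439 m.

439 m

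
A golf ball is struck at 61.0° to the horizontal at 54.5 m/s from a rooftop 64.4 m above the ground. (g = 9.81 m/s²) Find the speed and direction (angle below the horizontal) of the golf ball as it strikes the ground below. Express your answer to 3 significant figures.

v_x = 54.5 cos 61.0° = 26.42 m/s (constant).
|v_y| at impact = √((47.67)² + 2×9.81×64.4) = 59.46 m/s.
Speed = √(26.42² + 59.46²) = 65.1 m/s; angle = arctan(59.46/26.42) = 66.0° below horizontal.

65.1 m/s at 66.0° below the horizontal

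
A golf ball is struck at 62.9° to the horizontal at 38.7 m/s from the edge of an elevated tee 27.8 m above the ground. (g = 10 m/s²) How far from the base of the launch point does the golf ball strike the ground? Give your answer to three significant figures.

Components: v_x = 38.7 cos 62.9° = 17.63 m/s, v_y = 38.7 sin 62.9° = 34.45 m/s.
Vertical: 0 = 27.8 + 34.45 t − ½(10) t² ⇒ 5.000 t² − 34.45 t − 27.8 = 0.
t = [34.45 + √(1187 + 556.0)] / 10.00 = 7.620 s.
Horizontal: R = v_x · t = 17.63 × 7.620 = 134 m.

134 m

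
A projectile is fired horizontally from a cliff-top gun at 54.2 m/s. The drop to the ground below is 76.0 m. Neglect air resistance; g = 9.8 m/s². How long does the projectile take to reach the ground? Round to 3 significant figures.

The horizontal speed doesn't affect the fall. With v_y0 = 0, h = ½ g t².
t = √(2 × 76.0 / 9.8) = √15.51 = 3.94 s.

3.94 s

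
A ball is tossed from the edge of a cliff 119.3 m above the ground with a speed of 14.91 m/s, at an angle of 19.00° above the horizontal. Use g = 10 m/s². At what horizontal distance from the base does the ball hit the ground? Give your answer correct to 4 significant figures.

76.05 m

Components: v_x = 14.91 cos 19.00° = 14.098 m/s, v_y = 14.91 sin 19.00° = 4.8542 m/s.
Vertical: 0 = 119.3 + 4.8542 t − ½(10) t² ⇒ 5.000 t² − 4.8542 t − 119.3 = 0.
t = [4.8542 + √(23.563 + 2386.0)] / 10.00 = 5.3941 s.
Horizontal: R = v_x · t = 14.098 × 5.3941 = 76.05 m.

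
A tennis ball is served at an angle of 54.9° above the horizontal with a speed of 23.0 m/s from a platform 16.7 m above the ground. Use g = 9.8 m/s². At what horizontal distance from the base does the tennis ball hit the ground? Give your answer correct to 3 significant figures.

60.6 m

Components: v_x = 23.0 cos 54.9° = 13.23 m/s, v_y = 23.0 sin 54.9° = 18.82 m/s.
Vertical: 0 = 16.7 + 18.82 t − ½(9.8) t² ⇒ 4.900 t² − 18.82 t − 16.7 = 0.
t = [18.82 + √(354.2 + 327.3)] / 9.800 = 4.584 s.
Horizontal: R = v_x · t = 13.23 × 4.584 = 60.6 m.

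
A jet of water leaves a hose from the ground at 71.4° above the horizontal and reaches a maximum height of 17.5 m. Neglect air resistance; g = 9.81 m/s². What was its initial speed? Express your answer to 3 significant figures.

At maximum height v_y = 0, so (v₀ sin θ)² = 2 g H.
v₀ sin 71.4° = √(2 × 9.81 × 17.5) = 18.53 m/s.
v₀ = 18.53 / sin 71.4° = 18.53 / 0.9478 = 19.6 m/s.

19.6 m/s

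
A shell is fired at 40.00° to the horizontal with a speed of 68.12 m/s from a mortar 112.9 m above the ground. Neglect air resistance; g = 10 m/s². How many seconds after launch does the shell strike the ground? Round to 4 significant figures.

10.84 s

Vertical component: v_y = 68.12 sin 40.00° = 43.787 m/s.
Taking up as positive with launch at y = 112.9 m, landing at y = 0: 0 = 112.9 + 43.787 t − ½(10) t².
Solving 5.000 t² − 43.787 t − 112.9 = 0 gives t = [43.787 + √(43.787² + 4·5.000·112.9)] / 10.00 = 10.84 s.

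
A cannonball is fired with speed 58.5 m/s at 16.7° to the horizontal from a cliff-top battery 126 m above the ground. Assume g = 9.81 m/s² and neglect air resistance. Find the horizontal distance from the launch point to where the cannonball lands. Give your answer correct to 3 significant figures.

396 m

Components: v_x = 58.5 cos 16.7° = 56.03 m/s, v_y = 58.5 sin 16.7° = 16.81 m/s.
Vertical: 0 = 126 + 16.81 t − ½(9.81) t² ⇒ 4.905 t² − 16.81 t − 126 = 0.
t = [16.81 + √(282.6 + 2472)] / 9.810 = 7.064 s.
Horizontal: R = v_x · t = 56.03 × 7.064 = 396 m.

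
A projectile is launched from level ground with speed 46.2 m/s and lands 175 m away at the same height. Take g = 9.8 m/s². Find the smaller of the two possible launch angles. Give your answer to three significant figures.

26.7°

Level-ground range: R = v₀² sin(2θ)/g ⇒ sin 2θ = R g / v₀² = 175×9.8/46.2² = 0.8035.
2θ = arcsin(0.8035) = 53.47° or 180° − 53.47° = 126.53°.
So θ = 26.7° or θ = 63.3°.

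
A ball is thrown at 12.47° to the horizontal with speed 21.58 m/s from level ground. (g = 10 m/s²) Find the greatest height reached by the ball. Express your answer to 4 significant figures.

1.086 m

Vertical component of launch velocity: v_y = 21.58 sin 12.47° = 4.6597 m/s.
At the highest point the vertical velocity is zero, so v_y² = 2 g h_max.
h_max = (4.6597)² / (2 × 10) = 21.713 / 20.00 = 1.086 m.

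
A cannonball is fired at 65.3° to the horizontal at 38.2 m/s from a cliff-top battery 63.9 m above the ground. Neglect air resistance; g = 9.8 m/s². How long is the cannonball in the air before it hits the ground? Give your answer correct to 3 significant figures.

Vertical component: v_y = 38.2 sin 65.3° = 34.71 m/s.
Taking up as positive with launch at y = 63.9 m, landing at y = 0: 0 = 63.9 + 34.71 t − ½(9.8) t².
Solving 4.900 t² − 34.71 t − 63.9 = 0 gives t = [34.71 + √(34.71² + 4·4.900·63.9)] / 9.800 = 8.60 s.

8.60 s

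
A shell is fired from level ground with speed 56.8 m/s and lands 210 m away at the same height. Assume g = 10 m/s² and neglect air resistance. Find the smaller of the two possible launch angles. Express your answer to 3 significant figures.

20.3°

Level-ground range: R = v₀² sin(2θ)/g ⇒ sin 2θ = R g / v₀² = 210×10/56.8² = 0.6509.
2θ = arcsin(0.6509) = 40.61° or 180° − 40.61° = 139.39°.
So θ = 20.3° or θ = 69.7°.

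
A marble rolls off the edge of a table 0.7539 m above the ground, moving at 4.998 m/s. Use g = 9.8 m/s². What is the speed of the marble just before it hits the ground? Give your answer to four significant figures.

Fall time: t = √(2 × 0.7539 / 9.8) = 0.39225 s.
At impact: v_x = 4.998 m/s (unchanged), v_y = g t = 9.8 × 0.39225 = 3.8441 m/s.
Speed = √(v_x² + v_y²) = √(24.980 + 14.777) = 6.305 m/s.

6.305 m/s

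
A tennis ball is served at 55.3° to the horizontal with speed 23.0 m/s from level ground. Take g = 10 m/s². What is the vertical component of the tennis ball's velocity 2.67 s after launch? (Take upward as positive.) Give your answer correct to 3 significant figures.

Initial vertical component: v_y0 = 23.0 sin 55.3° = 18.91 m/s.
v_y(t) = v_y0 − g t = 18.91 − 10 × 2.67 = -7.79 m/s.

-7.79 m/s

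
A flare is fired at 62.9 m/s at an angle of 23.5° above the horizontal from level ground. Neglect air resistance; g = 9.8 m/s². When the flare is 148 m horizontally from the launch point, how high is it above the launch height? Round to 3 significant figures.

v_x = 62.9 cos 23.5° = 57.68 m/s, v_y0 = 62.9 sin 23.5° = 25.08 m/s.
Time to reach x = 148 m: t = x / v_x = 148 / 57.68 = 2.566 s.
y = v_y0 t − ½ g t² = 25.08×2.566 − 4.900×2.566² = 32.1 m.

32.1 m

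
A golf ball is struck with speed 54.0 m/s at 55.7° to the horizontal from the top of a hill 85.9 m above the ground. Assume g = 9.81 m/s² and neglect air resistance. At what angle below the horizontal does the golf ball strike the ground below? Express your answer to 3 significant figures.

v_x = 54.0 cos 55.7° = 30.43 m/s.
At impact |v_y| = √(v_y0² + 2 g h) = √(44.61² + 2×9.81×85.9) = 60.63 m/s.
Angle below horizontal = arctan(|v_y| / v_x) = arctan(60.63 / 30.43) = 63.3°.

63.3°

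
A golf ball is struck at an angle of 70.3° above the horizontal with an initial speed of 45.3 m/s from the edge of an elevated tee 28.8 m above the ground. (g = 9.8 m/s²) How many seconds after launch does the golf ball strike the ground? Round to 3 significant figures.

9.33 s

Vertical component: v_y = 45.3 sin 70.3° = 42.65 m/s.
Taking up as positive with launch at y = 28.8 m, landing at y = 0: 0 = 28.8 + 42.65 t − ½(9.8) t².
Solving 4.900 t² − 42.65 t − 28.8 = 0 gives t = [42.65 + √(42.65² + 4·4.900·28.8)] / 9.800 = 9.33 s.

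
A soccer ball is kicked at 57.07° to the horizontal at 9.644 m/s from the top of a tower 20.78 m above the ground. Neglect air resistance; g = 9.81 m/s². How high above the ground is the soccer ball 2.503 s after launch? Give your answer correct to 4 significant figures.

10.31 m

v_y0 = 9.644 sin 57.07° = 8.0946 m/s.
y(t) = 20.78 + v_y0 t − ½ g t² = 20.78 + 8.0946×2.503 − ½×9.81×2.503² = 10.31 m.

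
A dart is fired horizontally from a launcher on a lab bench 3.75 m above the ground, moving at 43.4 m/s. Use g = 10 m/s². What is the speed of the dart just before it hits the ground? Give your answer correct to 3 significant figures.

Fall time: t = √(2 × 3.75 / 10) = 0.8660 s.
At impact: v_x = 43.4 m/s (unchanged), v_y = g t = 10 × 0.8660 = 8.660 m/s.
Speed = √(v_x² + v_y²) = √(1884 + 75.00) = 44.3 m/s.

44.3 m/s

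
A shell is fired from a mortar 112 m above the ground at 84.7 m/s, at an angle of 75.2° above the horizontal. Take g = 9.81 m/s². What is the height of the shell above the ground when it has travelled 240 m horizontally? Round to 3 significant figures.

417 m

v_x = 84.7 cos 75.2° = 21.64 m/s, v_y0 = 84.7 sin 75.2° = 81.89 m/s.
Time to reach x = 240 m: t = x / v_x = 240 / 21.64 = 11.09 s.
y = 112 + v_y0 t − ½ g t² = 112 + 81.89×11.09 − 4.905×11.09² = 417 m.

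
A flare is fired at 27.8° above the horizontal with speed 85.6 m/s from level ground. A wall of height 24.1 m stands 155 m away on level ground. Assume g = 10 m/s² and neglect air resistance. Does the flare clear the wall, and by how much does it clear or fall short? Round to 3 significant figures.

v_x = 85.6 cos 27.8° = 75.72 m/s; v_y0 = 85.6 sin 27.8° = 39.92 m/s.
Time to reach the wall: t = 155 / 75.72 = 2.047 s.
Height at that point: y = 39.92×2.047 − 5.000×2.047² = 60.77 m.
That is 60.77 − 24.1 = 36.7 m above the top of the wall, so the flare clears it.

Yes — it clears the wall by 36.7 m.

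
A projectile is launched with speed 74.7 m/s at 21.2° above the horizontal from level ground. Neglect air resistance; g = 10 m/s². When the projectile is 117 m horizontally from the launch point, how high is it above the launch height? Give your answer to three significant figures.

v_x = 74.7 cos 21.2° = 69.64 m/s, v_y0 = 74.7 sin 21.2° = 27.01 m/s.
Time to reach x = 117 m: t = x / v_x = 117 / 69.64 = 1.680 s.
y = v_y0 t − ½ g t² = 27.01×1.680 − 5.000×1.680² = 31.3 m.

31.3 m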